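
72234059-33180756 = 39053303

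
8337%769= 647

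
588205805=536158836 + 52046969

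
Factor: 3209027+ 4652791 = 2^1*3^1*281^1*4663^1= 7861818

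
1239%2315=1239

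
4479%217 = 139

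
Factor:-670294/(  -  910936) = 2^( - 2)*13^( - 1)*19^( - 1 ) *727^1 = 727/988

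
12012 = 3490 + 8522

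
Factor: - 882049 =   -  7^2*47^1 *383^1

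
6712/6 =3356/3=1118.67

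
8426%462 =110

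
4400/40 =110 = 110.00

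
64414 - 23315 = 41099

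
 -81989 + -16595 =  - 98584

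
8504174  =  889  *9566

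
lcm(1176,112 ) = 2352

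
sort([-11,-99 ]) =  [  -  99, -11]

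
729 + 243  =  972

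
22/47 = 22/47 = 0.47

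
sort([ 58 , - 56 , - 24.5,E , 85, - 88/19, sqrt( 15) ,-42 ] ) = [ - 56,  -  42 , - 24.5, - 88/19,E,sqrt(15 ),58, 85 ] 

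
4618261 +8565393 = 13183654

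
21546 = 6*3591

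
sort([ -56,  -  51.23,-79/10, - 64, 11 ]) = [  -  64, - 56, - 51.23, - 79/10, 11]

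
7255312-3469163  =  3786149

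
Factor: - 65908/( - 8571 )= 2^2*3^(-1 )*2857^( - 1 ) * 16477^1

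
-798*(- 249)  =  198702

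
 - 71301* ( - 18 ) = 1283418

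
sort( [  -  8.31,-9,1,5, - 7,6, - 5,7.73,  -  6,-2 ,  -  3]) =[-9, - 8.31, - 7, - 6, - 5,-3, - 2, 1,5, 6, 7.73] 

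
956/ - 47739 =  - 956/47739 = - 0.02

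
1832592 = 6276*292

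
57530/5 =11506= 11506.00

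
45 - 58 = -13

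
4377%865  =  52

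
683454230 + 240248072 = 923702302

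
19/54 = 19/54 =0.35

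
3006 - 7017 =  - 4011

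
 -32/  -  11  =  2 + 10/11 = 2.91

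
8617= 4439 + 4178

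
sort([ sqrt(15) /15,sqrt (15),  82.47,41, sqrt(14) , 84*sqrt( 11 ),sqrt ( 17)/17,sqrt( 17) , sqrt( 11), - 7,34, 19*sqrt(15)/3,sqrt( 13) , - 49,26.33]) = [ - 49, - 7,sqrt( 17 ) /17,sqrt( 15 )/15,sqrt( 11 ),sqrt ( 13),sqrt( 14),sqrt( 15),sqrt( 17)  ,  19*sqrt (15)/3 , 26.33,34,41,82.47 , 84*sqrt(11) ]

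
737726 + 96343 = 834069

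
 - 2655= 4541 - 7196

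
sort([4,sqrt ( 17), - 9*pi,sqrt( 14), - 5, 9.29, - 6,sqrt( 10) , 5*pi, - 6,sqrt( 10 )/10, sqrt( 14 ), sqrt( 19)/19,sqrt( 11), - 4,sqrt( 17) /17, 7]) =[ - 9*pi, - 6, - 6, - 5, - 4,sqrt(19)/19, sqrt(17 )/17,  sqrt( 10)/10,sqrt( 10),sqrt( 11),sqrt ( 14),sqrt( 14),4,sqrt( 17), 7,9.29, 5 * pi ] 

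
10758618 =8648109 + 2110509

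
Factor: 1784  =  2^3*223^1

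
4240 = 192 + 4048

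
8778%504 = 210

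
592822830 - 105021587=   487801243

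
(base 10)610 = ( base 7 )1531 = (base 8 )1142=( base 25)OA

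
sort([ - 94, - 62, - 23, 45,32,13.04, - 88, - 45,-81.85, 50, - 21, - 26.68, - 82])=[ - 94, - 88, - 82, - 81.85, - 62,  -  45 ,- 26.68,  -  23, - 21,13.04,32,45,50 ] 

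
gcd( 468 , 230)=2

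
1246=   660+586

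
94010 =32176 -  - 61834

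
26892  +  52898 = 79790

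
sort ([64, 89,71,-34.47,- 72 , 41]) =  [  -  72, - 34.47, 41, 64, 71,  89 ]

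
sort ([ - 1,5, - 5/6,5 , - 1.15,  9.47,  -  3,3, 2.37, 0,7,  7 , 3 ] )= [ - 3, - 1.15, - 1, - 5/6,0, 2.37,3,  3,5 , 5, 7,7,  9.47]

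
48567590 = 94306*515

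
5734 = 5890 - 156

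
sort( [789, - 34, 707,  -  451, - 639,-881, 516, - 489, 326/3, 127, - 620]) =[ - 881, - 639,-620, - 489, - 451, - 34,326/3, 127,  516,707, 789]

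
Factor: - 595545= - 3^1*5^1*39703^1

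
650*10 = 6500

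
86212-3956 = 82256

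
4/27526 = 2/13763 = 0.00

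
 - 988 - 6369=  - 7357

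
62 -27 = 35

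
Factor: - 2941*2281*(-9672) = 64883847912 = 2^3*3^1*13^1*17^1*31^1*173^1*2281^1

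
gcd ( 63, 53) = 1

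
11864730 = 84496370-72631640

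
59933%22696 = 14541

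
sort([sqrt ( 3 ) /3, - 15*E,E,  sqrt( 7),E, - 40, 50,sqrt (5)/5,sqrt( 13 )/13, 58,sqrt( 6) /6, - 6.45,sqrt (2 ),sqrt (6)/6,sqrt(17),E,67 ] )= [ - 15*E, - 40, - 6.45,sqrt(13 ) /13,  sqrt( 6)/6,sqrt( 6 ) /6,sqrt( 5) /5,sqrt( 3) /3,sqrt( 2),sqrt ( 7),  E,E,E,sqrt(17), 50, 58,67]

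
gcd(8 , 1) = 1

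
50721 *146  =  7405266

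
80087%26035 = 1982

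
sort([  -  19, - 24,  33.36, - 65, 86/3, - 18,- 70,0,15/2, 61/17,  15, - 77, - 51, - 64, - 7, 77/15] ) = [ - 77, - 70,-65, - 64 , - 51,  -  24 , - 19,-18, - 7, 0 , 61/17, 77/15 , 15/2, 15,  86/3, 33.36] 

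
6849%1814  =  1407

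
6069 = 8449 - 2380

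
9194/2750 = 3 + 472/1375= 3.34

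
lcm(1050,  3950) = 82950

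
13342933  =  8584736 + 4758197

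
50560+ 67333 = 117893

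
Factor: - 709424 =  - 2^4*101^1  *  439^1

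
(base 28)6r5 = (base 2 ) 1010101011001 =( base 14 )1dc5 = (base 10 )5465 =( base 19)f2c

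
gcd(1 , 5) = 1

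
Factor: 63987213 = 3^1 *919^1 * 23209^1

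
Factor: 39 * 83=3237= 3^1*13^1*83^1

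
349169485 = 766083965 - 416914480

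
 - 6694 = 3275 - 9969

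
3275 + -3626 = -351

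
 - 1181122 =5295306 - 6476428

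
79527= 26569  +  52958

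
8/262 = 4/131 = 0.03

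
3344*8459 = 28286896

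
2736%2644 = 92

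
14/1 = 14 = 14.00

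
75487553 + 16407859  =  91895412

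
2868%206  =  190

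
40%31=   9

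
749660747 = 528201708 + 221459039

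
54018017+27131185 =81149202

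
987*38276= 37778412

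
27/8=27/8 = 3.38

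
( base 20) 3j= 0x4f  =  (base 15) 54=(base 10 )79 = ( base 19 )43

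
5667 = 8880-3213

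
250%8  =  2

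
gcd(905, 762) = 1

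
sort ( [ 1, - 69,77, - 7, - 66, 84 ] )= [ - 69, - 66, - 7,1,77, 84] 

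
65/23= 65/23 = 2.83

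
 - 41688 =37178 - 78866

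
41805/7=41805/7 = 5972.14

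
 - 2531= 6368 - 8899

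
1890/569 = 3 + 183/569 = 3.32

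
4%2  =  0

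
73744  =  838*88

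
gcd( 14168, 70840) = 14168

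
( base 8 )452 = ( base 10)298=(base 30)9S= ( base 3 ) 102001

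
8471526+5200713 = 13672239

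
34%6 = 4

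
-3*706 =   -  2118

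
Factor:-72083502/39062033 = - 2^1*3^2*17^1*29^1*1787^( - 1 )*8123^1 * 21859^( - 1 )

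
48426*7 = 338982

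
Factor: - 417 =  - 3^1*139^1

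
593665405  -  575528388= 18137017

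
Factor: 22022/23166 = 77/81 = 3^( - 4) * 7^1*11^1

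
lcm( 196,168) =1176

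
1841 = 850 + 991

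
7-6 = 1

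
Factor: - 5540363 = - 29^1*191047^1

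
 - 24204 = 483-24687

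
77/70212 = 77/70212= 0.00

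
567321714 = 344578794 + 222742920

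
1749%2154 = 1749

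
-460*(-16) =7360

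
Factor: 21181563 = 3^2*13^1*181039^1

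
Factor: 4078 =2^1*2039^1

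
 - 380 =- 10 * 38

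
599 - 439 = 160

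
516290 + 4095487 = 4611777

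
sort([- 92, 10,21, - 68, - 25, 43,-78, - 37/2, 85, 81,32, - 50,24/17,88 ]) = [-92, - 78,-68 , - 50, - 25,-37/2,24/17, 10,21,32, 43,81,85,88 ]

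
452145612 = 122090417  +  330055195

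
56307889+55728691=112036580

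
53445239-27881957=25563282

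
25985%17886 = 8099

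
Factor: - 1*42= - 2^1 * 3^1*7^1 =- 42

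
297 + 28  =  325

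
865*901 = 779365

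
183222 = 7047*26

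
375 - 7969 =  - 7594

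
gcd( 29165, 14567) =1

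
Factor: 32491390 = 2^1*5^1*743^1*4373^1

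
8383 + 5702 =14085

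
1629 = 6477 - 4848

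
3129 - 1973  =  1156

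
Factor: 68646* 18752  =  2^7*  3^1*17^1*293^1*673^1 = 1287249792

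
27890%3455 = 250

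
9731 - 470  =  9261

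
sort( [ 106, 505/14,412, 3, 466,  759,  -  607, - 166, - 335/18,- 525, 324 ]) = [ - 607, - 525, - 166, - 335/18, 3,505/14, 106, 324 , 412,  466,  759]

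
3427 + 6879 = 10306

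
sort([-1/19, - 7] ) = [-7, - 1/19]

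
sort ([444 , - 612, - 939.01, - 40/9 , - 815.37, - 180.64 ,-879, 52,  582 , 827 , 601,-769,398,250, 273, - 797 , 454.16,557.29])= [ - 939.01, - 879, - 815.37 ,  -  797, - 769, - 612, - 180.64 , - 40/9, 52 , 250,273 , 398,444,  454.16,557.29,582, 601, 827]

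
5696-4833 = 863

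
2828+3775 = 6603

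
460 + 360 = 820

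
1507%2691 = 1507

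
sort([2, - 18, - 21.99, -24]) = [-24, - 21.99, - 18, 2] 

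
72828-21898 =50930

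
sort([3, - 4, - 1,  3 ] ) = [ - 4, - 1, 3,3]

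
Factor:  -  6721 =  - 11^1*13^1*47^1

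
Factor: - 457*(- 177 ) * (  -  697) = - 56379633 =- 3^1*17^1*41^1*59^1*457^1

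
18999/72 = 263 + 7/8=263.88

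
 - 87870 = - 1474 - 86396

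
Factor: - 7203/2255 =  -3^1*5^(- 1 )*7^4*11^( - 1 )*41^ (-1)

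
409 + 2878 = 3287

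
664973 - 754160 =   -  89187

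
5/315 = 1/63  =  0.02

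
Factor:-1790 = -2^1*5^1*179^1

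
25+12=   37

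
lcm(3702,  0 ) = 0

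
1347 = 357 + 990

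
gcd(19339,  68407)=1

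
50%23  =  4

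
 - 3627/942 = -4 + 47/314  =  - 3.85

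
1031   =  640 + 391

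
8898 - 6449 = 2449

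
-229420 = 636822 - 866242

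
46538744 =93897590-47358846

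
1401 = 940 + 461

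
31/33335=31/33335 = 0.00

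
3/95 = 3/95=0.03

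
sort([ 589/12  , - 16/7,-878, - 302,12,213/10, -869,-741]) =[ - 878, - 869, - 741 , - 302,  -  16/7,12, 213/10, 589/12]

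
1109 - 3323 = - 2214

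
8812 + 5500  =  14312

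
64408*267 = 17196936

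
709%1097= 709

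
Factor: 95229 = 3^3*3527^1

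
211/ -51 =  - 211/51 =-4.14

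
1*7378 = 7378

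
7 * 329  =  2303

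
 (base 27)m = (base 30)M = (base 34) m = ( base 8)26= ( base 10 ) 22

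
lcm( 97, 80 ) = 7760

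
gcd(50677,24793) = 1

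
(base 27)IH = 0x1f7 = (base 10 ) 503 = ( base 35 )ed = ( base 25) K3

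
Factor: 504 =2^3 * 3^2*7^1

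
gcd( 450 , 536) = 2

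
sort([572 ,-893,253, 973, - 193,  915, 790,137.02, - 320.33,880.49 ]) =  [ - 893,-320.33 , - 193,137.02,253,572,790,880.49,915,973 ]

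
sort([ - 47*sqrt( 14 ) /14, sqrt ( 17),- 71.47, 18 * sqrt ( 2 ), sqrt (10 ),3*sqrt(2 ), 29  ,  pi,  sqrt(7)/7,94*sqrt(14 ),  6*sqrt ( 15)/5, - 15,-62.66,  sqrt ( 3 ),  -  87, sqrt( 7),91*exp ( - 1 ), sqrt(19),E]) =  [-87, - 71.47, - 62.66,-15,-47*sqrt(14)/14, sqrt(7)/7, sqrt(3 ),  sqrt(7 ), E, pi, sqrt( 10), sqrt( 17 ), 3  *  sqrt( 2 ), sqrt(19), 6 * sqrt( 15 )/5, 18*sqrt(2 ), 29,  91*exp ( - 1 ), 94*sqrt( 14)] 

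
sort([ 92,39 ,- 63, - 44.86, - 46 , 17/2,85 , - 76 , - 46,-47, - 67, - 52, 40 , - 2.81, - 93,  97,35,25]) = [ - 93 , - 76, - 67 , - 63, - 52, -47,  -  46, - 46,  -  44.86, -2.81, 17/2, 25, 35,39,  40,85, 92, 97]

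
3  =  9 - 6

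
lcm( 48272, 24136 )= 48272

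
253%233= 20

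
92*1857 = 170844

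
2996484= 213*14068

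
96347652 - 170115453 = -73767801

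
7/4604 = 7/4604 = 0.00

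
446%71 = 20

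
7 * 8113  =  56791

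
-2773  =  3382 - 6155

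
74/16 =37/8 =4.62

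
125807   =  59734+66073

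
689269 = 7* 98467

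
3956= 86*46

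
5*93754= 468770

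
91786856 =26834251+64952605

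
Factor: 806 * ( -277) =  - 2^1 * 13^1*31^1*277^1 = - 223262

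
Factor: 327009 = 3^1*19^1 * 5737^1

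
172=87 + 85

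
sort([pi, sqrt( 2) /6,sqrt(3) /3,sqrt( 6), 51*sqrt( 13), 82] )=[sqrt ( 2) /6,sqrt(3)/3,sqrt( 6), pi, 82,  51*sqrt(13 )]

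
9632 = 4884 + 4748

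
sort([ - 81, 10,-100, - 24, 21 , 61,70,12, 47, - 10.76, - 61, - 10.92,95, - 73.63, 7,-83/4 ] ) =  [ - 100,  -  81, - 73.63, - 61 , - 24,-83/4, - 10.92, - 10.76, 7 , 10,12, 21, 47, 61 , 70,95 ]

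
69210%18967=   12309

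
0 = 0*3882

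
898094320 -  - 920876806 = 1818971126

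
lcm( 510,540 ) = 9180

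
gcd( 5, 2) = 1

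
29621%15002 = 14619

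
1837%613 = 611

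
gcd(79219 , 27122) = 1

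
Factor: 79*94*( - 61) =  - 452986 = - 2^1*47^1*61^1*79^1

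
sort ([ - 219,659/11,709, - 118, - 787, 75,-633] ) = [  -  787,- 633,-219,  -  118,659/11,75, 709 ] 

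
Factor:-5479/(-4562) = 2^( - 1 )*2281^(  -  1 )*5479^1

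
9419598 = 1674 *5627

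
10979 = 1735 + 9244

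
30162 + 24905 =55067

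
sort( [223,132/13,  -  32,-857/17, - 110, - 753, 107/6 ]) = [ - 753, - 110,  -  857/17, - 32,132/13,107/6, 223 ]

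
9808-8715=1093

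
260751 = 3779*69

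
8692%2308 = 1768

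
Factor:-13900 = -2^2*5^2 * 139^1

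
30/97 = 30/97=0.31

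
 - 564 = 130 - 694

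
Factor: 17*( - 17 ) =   -  17^2 = - 289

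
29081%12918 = 3245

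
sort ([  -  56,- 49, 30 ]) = [ - 56, - 49,30] 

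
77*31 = 2387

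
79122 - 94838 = -15716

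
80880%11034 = 3642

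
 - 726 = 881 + - 1607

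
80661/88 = 80661/88 = 916.60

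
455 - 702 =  -247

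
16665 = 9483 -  - 7182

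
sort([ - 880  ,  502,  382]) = [ - 880 , 382, 502 ] 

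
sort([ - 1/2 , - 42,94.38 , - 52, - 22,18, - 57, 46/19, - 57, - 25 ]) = [ - 57,  -  57,-52, - 42, - 25, - 22, - 1/2, 46/19,18 , 94.38]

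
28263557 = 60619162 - 32355605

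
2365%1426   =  939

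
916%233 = 217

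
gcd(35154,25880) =2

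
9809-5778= 4031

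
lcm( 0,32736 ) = 0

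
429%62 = 57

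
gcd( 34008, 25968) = 24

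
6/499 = 6/499 = 0.01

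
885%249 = 138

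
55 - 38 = 17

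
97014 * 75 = 7276050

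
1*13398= 13398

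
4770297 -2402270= 2368027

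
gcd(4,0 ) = 4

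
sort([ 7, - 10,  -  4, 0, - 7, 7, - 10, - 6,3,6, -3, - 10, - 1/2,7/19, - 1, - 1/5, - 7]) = [-10, - 10, - 10, - 7, - 7, - 6, - 4, - 3 , - 1,-1/2, - 1/5, 0, 7/19, 3,6,7,7 ] 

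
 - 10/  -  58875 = 2/11775 = 0.00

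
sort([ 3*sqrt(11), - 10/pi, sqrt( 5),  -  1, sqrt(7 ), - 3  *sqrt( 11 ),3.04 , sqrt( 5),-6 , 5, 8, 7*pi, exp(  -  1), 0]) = [ - 3*sqrt( 11 ), - 6, - 10/pi,-1, 0, exp( - 1),sqrt( 5),sqrt( 5) , sqrt( 7), 3.04, 5, 8, 3 * sqrt(11 ), 7*pi ] 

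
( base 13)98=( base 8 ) 175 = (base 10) 125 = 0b1111101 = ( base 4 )1331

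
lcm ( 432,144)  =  432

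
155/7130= 1/46=0.02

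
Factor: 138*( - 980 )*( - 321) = 2^3*3^2 * 5^1*7^2 * 23^1*107^1  =  43412040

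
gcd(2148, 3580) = 716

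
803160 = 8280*97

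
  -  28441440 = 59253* ( - 480)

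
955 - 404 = 551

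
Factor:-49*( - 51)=3^1*7^2 * 17^1 = 2499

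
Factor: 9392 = 2^4*587^1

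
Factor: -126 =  - 2^1*3^2*7^1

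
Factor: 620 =2^2 * 5^1*31^1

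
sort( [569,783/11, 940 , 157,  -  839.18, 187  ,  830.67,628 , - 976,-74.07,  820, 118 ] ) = [ - 976,  -  839.18,  -  74.07, 783/11, 118, 157,187, 569, 628, 820,830.67, 940 ]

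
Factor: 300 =2^2 * 3^1* 5^2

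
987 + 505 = 1492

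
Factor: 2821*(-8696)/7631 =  - 2^3*7^1*31^1 * 587^ ( - 1)*1087^1 = - 1887032/587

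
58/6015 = 58/6015  =  0.01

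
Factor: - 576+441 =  - 3^3 * 5^1 = -  135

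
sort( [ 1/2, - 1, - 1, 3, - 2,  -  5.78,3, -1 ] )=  [  -  5.78, - 2, - 1,-1,-1, 1/2,3,3]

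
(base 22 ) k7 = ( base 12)313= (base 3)121120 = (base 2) 110111111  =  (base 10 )447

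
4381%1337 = 370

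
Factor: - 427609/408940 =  - 481/460  =  - 2^( - 2)*5^(-1)*13^1  *  23^( - 1 )*37^1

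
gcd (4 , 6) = 2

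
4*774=3096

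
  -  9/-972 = 1/108= 0.01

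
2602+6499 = 9101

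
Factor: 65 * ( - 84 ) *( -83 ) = 2^2  *3^1 * 5^1*7^1*13^1 * 83^1 = 453180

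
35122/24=1463 + 5/12= 1463.42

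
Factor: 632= 2^3*79^1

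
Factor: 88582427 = 17^1*19^1 * 41^1*6689^1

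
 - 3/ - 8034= 1/2678 = 0.00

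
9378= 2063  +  7315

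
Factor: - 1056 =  - 2^5*3^1*11^1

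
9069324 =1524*5951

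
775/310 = 5/2= 2.50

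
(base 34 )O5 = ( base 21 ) 1I2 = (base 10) 821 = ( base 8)1465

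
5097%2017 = 1063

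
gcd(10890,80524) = 2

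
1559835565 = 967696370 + 592139195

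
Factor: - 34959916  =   -2^2*47^1*185957^1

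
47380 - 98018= - 50638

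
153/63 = 2  +  3/7 = 2.43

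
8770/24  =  365+5/12 = 365.42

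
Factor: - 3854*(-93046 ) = 358599284 = 2^2*41^1*47^1*46523^1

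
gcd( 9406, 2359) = 1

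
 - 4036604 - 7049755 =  - 11086359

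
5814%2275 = 1264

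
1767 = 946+821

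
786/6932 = 393/3466 = 0.11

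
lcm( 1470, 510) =24990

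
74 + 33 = 107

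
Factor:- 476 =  -2^2* 7^1* 17^1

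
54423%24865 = 4693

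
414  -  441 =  - 27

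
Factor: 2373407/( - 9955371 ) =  - 3^( - 1 )*31^( - 1 )*167^( - 1 )* 641^( - 1)*2373407^1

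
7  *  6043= 42301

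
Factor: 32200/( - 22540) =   -  2^1*5^1*7^( - 1 )=- 10/7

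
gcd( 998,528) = 2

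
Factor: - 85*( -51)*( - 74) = - 320790  =  - 2^1*3^1  *5^1*17^2 *37^1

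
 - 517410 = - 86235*6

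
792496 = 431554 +360942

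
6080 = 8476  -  2396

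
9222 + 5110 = 14332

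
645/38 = 16 + 37/38=16.97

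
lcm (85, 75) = 1275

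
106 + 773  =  879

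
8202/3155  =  8202/3155 = 2.60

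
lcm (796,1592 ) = 1592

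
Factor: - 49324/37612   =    -  12331/9403 = - 11^1 * 19^1 * 59^1*9403^( - 1) 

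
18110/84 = 9055/42 = 215.60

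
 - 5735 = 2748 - 8483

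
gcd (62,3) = 1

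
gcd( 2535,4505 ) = 5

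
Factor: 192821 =29^1 * 61^1*109^1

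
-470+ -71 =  - 541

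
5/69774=5/69774=   0.00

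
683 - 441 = 242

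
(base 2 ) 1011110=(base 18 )54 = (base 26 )3G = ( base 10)94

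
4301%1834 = 633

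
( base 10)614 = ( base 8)1146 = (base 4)21212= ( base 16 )266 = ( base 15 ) 2ae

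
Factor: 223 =223^1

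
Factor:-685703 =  - 463^1*1481^1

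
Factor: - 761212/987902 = - 380606/493951  =  - 2^1 * 47^1  *211^( - 1)*2341^ ( -1)*4049^1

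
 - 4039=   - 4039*1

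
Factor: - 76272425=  - 5^2 * 563^1*5419^1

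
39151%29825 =9326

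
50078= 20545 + 29533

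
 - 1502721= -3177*473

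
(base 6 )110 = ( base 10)42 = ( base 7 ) 60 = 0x2A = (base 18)26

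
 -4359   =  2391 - 6750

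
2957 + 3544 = 6501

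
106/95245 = 106/95245 = 0.00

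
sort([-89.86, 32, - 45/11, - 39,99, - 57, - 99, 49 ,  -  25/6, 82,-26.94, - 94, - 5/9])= [-99,-94,-89.86, -57,-39,- 26.94, - 25/6,- 45/11 ,-5/9,32, 49,82, 99 ] 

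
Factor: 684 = 2^2 * 3^2*19^1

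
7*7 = 49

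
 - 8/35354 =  - 1 + 17673/17677 = - 0.00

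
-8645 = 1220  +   -9865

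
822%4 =2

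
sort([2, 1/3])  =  [ 1/3 , 2]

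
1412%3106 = 1412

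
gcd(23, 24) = 1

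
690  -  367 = 323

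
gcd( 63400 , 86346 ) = 2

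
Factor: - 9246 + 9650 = 404 = 2^2 *101^1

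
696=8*87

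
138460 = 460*301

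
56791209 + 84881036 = 141672245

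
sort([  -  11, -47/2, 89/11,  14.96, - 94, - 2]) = [ - 94 ,-47/2  ,  -  11,-2, 89/11 , 14.96 ] 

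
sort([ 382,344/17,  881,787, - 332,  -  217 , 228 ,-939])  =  [-939,-332,-217, 344/17,228, 382, 787, 881 ] 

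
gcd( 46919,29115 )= 1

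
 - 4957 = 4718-9675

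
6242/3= 2080+2/3 = 2080.67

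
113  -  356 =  - 243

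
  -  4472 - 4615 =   -  9087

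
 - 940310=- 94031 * 10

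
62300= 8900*7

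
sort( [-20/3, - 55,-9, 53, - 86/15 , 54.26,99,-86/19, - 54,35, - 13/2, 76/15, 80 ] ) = [-55,-54, - 9, - 20/3, - 13/2,-86/15, - 86/19,76/15, 35,53, 54.26, 80 , 99] 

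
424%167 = 90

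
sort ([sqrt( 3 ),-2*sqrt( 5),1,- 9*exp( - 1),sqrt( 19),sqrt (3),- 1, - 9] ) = [-9, - 2*sqrt ( 5 ), - 9*exp ( - 1),-1,  1 , sqrt(3),sqrt(3 ), sqrt( 19)]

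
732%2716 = 732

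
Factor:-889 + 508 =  - 381 = - 3^1*127^1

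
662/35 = 662/35 = 18.91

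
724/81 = 8 + 76/81 = 8.94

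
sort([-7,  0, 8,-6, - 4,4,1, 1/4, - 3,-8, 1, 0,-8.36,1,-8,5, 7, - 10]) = [ - 10, - 8.36, -8,-8,  -  7,  -  6, - 4,- 3, 0, 0, 1/4, 1, 1, 1, 4, 5,7, 8]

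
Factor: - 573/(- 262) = 2^( - 1 )*3^1*131^(- 1 )*191^1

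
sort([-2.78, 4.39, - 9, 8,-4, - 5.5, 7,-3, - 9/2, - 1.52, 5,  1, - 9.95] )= [ - 9.95, - 9, - 5.5,-9/2,  -  4, - 3, - 2.78, - 1.52, 1, 4.39, 5,7, 8 ]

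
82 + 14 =96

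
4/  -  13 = - 1 + 9/13 = - 0.31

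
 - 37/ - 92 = 37/92 = 0.40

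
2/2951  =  2/2951 = 0.00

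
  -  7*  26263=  -183841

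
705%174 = 9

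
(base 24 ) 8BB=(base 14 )1acb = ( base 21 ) B1B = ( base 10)4883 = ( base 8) 11423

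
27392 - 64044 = -36652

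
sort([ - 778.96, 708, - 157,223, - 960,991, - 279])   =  [ - 960, - 778.96, -279, - 157,223,  708,991]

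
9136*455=4156880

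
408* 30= 12240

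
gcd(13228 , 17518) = 2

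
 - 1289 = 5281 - 6570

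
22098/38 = 11049/19   =  581.53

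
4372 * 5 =21860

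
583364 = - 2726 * ( - 214 ) 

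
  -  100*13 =-1300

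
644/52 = 12 + 5/13=12.38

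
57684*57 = 3287988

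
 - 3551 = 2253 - 5804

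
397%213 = 184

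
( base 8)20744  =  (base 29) A95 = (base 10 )8676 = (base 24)F1C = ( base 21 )je3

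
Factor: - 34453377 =  -  3^3 * 7^1*421^1*433^1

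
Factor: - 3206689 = -79^1 * 40591^1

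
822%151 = 67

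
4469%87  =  32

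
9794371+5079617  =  14873988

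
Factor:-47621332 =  - 2^2*11^1 * 31^1*34913^1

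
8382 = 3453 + 4929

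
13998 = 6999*2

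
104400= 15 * 6960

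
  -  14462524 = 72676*( - 199 ) 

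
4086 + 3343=7429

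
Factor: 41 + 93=134 = 2^1*67^1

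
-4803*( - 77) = 369831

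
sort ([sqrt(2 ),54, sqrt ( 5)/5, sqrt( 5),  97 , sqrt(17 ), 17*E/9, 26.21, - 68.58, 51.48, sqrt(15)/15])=[ - 68.58,sqrt ( 15)/15,sqrt ( 5)/5,sqrt ( 2),sqrt ( 5 ), sqrt( 17),17*E/9,26.21, 51.48, 54,97]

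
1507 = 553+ 954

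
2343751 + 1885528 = 4229279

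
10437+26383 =36820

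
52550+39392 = 91942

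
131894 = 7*18842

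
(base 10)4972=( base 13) 2356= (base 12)2a64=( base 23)994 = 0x136c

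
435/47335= 87/9467   =  0.01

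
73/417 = 73/417 = 0.18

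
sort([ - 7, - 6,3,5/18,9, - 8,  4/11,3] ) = [ - 8, - 7,  -  6, 5/18, 4/11 , 3,3,  9 ]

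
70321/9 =7813 + 4/9 = 7813.44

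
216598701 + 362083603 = 578682304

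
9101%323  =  57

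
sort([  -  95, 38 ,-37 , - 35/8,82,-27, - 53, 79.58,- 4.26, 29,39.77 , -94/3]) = [-95 , - 53,-37,-94/3, - 27, - 35/8, - 4.26 , 29,38,  39.77,79.58,82 ] 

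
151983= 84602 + 67381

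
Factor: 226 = 2^1* 113^1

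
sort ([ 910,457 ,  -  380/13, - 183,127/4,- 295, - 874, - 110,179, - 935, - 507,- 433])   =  [-935, - 874,-507,- 433, -295, - 183, - 110 , -380/13,127/4, 179,457,910]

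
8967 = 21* 427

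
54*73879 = 3989466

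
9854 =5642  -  -4212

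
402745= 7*57535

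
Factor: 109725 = 3^1 * 5^2 * 7^1*11^1*19^1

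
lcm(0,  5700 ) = 0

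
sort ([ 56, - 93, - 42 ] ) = [  -  93, - 42,56]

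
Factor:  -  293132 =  - 2^2*7^1*19^2*29^1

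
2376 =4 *594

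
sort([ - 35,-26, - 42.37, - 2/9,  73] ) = [ - 42.37, - 35, - 26, - 2/9, 73]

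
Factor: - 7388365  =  -5^1*313^1*4721^1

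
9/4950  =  1/550 = 0.00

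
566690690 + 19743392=586434082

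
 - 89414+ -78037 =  - 167451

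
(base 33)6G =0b11010110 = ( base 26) 86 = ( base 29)7b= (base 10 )214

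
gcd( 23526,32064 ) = 6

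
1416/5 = 283+1/5  =  283.20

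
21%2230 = 21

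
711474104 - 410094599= 301379505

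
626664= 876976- 250312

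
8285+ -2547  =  5738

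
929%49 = 47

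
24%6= 0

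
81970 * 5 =409850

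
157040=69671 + 87369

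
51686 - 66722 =-15036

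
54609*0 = 0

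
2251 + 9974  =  12225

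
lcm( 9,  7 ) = 63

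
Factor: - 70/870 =-3^(-1)*7^1*29^( - 1) = - 7/87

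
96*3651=350496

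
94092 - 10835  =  83257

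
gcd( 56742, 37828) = 18914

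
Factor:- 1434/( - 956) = 2^(  -  1) * 3^1 =3/2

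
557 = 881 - 324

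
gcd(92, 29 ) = 1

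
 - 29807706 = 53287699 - 83095405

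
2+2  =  4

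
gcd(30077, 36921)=1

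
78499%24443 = 5170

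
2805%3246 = 2805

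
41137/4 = 10284 + 1/4 = 10284.25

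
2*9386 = 18772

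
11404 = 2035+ 9369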